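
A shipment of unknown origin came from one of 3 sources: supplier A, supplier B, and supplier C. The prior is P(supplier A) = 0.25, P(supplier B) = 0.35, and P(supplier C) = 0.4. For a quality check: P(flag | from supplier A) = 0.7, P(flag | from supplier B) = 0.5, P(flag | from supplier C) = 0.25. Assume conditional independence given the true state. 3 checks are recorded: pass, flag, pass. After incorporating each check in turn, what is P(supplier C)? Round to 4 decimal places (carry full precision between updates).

0.4860

Each posterior becomes the prior for the next update.
After 'pass': normaliser = 0.3·0.2500 + 0.5·0.3500 + 0.75·0.4000; P(supplier A) ≈ 0.1364, P(supplier B) ≈ 0.3182, P(supplier C) ≈ 0.5455
After 'flag': normaliser = 0.7·0.1364 + 0.5·0.3182 + 0.25·0.5455; P(supplier A) ≈ 0.2442, P(supplier B) ≈ 0.4070, P(supplier C) ≈ 0.3488
After 'pass': normaliser = 0.3·0.2442 + 0.5·0.4070 + 0.75·0.3488; P(supplier A) ≈ 0.1361, P(supplier B) ≈ 0.3780, P(supplier C) ≈ 0.4860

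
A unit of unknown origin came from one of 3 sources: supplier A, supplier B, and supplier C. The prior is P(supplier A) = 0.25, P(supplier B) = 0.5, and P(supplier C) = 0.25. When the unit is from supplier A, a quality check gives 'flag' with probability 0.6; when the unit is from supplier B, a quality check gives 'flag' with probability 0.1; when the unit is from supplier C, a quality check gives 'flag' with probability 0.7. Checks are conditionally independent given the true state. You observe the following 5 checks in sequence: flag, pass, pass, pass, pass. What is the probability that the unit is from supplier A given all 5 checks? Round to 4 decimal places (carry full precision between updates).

Each posterior becomes the prior for the next update.
After 'flag': normaliser = 0.6·0.2500 + 0.1·0.5000 + 0.7·0.2500; P(supplier A) ≈ 0.4000, P(supplier B) ≈ 0.1333, P(supplier C) ≈ 0.4667
After 'pass': normaliser = 0.4·0.4000 + 0.9·0.1333 + 0.3·0.4667; P(supplier A) ≈ 0.3810, P(supplier B) ≈ 0.2857, P(supplier C) ≈ 0.3333
After 'pass': normaliser = 0.4·0.3810 + 0.9·0.2857 + 0.3·0.3333; P(supplier A) ≈ 0.2991, P(supplier B) ≈ 0.5047, P(supplier C) ≈ 0.1963
After 'pass': normaliser = 0.4·0.2991 + 0.9·0.5047 + 0.3·0.1963; P(supplier A) ≈ 0.1891, P(supplier B) ≈ 0.7179, P(supplier C) ≈ 0.0931
After 'pass': normaliser = 0.4·0.1891 + 0.9·0.7179 + 0.3·0.0931; P(supplier A) ≈ 0.1009, P(supplier B) ≈ 0.8619, P(supplier C) ≈ 0.0372

0.1009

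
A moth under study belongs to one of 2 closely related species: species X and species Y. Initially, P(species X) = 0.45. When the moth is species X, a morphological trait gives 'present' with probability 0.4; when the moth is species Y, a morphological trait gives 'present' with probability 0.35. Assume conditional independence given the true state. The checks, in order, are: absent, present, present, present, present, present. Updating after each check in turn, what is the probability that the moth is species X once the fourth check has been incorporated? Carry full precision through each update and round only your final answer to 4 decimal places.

0.5299

Apply Bayes' rule sequentially, carrying P(species X) forward.
After 'absent': P(species X) = 0.6·0.4500 / (0.6·0.4500 + 0.65·0.5500) ≈ 0.4303
After 'present': P(species X) = 0.4·0.4303 / (0.4·0.4303 + 0.35·0.5697) ≈ 0.4633
After 'present': P(species X) = 0.4·0.4633 / (0.4·0.4633 + 0.35·0.5367) ≈ 0.4966
After 'present': P(species X) = 0.4·0.4966 / (0.4·0.4966 + 0.35·0.5034) ≈ 0.5299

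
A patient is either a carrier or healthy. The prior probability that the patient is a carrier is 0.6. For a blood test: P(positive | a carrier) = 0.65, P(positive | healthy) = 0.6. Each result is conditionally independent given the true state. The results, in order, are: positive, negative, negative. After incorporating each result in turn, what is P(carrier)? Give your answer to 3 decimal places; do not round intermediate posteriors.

After 'positive': P(carrier) = 0.65·0.6000 / (0.65·0.6000 + 0.6·0.4000) ≈ 0.6190
After 'negative': P(carrier) = 0.35·0.6190 / (0.35·0.6190 + 0.4·0.3810) ≈ 0.5871
After 'negative': P(carrier) = 0.35·0.5871 / (0.35·0.5871 + 0.4·0.4129) ≈ 0.5544

0.554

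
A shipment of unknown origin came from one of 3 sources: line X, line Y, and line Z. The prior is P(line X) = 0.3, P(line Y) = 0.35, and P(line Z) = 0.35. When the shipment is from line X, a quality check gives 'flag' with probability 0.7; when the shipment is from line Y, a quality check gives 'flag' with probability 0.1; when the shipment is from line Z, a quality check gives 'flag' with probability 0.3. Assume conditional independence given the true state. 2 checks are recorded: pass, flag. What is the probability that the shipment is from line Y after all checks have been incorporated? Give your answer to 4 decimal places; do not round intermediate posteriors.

0.1875

After 'pass': normaliser = 0.3·0.3000 + 0.9·0.3500 + 0.7·0.3500; P(line X) ≈ 0.1385, P(line Y) ≈ 0.4846, P(line Z) ≈ 0.3769
After 'flag': normaliser = 0.7·0.1385 + 0.1·0.4846 + 0.3·0.3769; P(line X) ≈ 0.3750, P(line Y) ≈ 0.1875, P(line Z) ≈ 0.4375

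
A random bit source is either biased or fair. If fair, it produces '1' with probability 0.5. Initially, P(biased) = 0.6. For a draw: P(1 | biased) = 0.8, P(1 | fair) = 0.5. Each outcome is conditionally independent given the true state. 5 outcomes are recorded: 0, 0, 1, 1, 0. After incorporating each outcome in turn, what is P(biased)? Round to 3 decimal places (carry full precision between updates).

0.197

Apply Bayes' rule sequentially, carrying P(biased) forward.
After '0': P(biased) = 0.2·0.6000 / (0.2·0.6000 + 0.5·0.4000) ≈ 0.3750
After '0': P(biased) = 0.2·0.3750 / (0.2·0.3750 + 0.5·0.6250) ≈ 0.1935
After '1': P(biased) = 0.8·0.1935 / (0.8·0.1935 + 0.5·0.8065) ≈ 0.2775
After '1': P(biased) = 0.8·0.2775 / (0.8·0.2775 + 0.5·0.7225) ≈ 0.3806
After '0': P(biased) = 0.2·0.3806 / (0.2·0.3806 + 0.5·0.6194) ≈ 0.1973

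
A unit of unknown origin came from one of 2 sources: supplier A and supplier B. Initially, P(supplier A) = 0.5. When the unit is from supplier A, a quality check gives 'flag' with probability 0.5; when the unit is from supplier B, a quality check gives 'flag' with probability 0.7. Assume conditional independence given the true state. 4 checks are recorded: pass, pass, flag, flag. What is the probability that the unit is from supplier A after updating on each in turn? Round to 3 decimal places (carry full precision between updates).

0.586

After 'pass': P(supplier A) = 0.5·0.5000 / (0.5·0.5000 + 0.3·0.5000) ≈ 0.6250
After 'pass': P(supplier A) = 0.5·0.6250 / (0.5·0.6250 + 0.3·0.3750) ≈ 0.7353
After 'flag': P(supplier A) = 0.5·0.7353 / (0.5·0.7353 + 0.7·0.2647) ≈ 0.6649
After 'flag': P(supplier A) = 0.5·0.6649 / (0.5·0.6649 + 0.7·0.3351) ≈ 0.5863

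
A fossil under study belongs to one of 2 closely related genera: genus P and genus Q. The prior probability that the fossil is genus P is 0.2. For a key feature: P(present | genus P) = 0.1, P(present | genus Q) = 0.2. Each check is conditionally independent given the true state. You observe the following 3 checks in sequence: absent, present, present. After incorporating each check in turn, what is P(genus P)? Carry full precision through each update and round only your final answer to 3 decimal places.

After 'absent': P(genus P) = 0.9·0.2000 / (0.9·0.2000 + 0.8·0.8000) ≈ 0.2195
After 'present': P(genus P) = 0.1·0.2195 / (0.1·0.2195 + 0.2·0.7805) ≈ 0.1233
After 'present': P(genus P) = 0.1·0.1233 / (0.1·0.1233 + 0.2·0.8767) ≈ 0.0657

0.066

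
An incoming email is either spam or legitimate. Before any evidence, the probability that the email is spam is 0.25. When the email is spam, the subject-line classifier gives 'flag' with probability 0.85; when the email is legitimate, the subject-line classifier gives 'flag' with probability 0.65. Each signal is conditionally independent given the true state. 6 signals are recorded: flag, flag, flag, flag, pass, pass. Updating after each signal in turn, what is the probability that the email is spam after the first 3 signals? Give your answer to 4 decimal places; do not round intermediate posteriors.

After 'flag': P(spam) = 0.85·0.2500 / (0.85·0.2500 + 0.65·0.7500) ≈ 0.3036
After 'flag': P(spam) = 0.85·0.3036 / (0.85·0.3036 + 0.65·0.6964) ≈ 0.3631
After 'flag': P(spam) = 0.85·0.3631 / (0.85·0.3631 + 0.65·0.6369) ≈ 0.4271

0.4271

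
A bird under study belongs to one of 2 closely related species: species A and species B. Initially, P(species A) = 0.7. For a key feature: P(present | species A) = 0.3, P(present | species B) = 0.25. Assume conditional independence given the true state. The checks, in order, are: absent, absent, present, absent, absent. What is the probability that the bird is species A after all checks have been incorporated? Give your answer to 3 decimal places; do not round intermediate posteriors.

0.680

After 'absent': P(species A) = 0.7·0.7000 / (0.7·0.7000 + 0.75·0.3000) ≈ 0.6853
After 'absent': P(species A) = 0.7·0.6853 / (0.7·0.6853 + 0.75·0.3147) ≈ 0.6702
After 'present': P(species A) = 0.3·0.6702 / (0.3·0.6702 + 0.25·0.3298) ≈ 0.7092
After 'absent': P(species A) = 0.7·0.7092 / (0.7·0.7092 + 0.75·0.2908) ≈ 0.6948
After 'absent': P(species A) = 0.7·0.6948 / (0.7·0.6948 + 0.75·0.3052) ≈ 0.6800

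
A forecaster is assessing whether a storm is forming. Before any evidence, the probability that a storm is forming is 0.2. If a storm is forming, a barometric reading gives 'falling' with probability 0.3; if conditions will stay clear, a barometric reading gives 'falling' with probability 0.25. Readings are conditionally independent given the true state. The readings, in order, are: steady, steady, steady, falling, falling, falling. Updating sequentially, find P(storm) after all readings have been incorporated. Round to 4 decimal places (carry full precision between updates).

Apply Bayes' rule sequentially, carrying P(storm) forward.
After 'steady': P(storm) = 0.7·0.2000 / (0.7·0.2000 + 0.75·0.8000) ≈ 0.1892
After 'steady': P(storm) = 0.7·0.1892 / (0.7·0.1892 + 0.75·0.8108) ≈ 0.1788
After 'steady': P(storm) = 0.7·0.1788 / (0.7·0.1788 + 0.75·0.8212) ≈ 0.1689
After 'falling': P(storm) = 0.3·0.1689 / (0.3·0.1689 + 0.25·0.8311) ≈ 0.1961
After 'falling': P(storm) = 0.3·0.1961 / (0.3·0.1961 + 0.25·0.8039) ≈ 0.2264
After 'falling': P(storm) = 0.3·0.2264 / (0.3·0.2264 + 0.25·0.7736) ≈ 0.2599

0.2599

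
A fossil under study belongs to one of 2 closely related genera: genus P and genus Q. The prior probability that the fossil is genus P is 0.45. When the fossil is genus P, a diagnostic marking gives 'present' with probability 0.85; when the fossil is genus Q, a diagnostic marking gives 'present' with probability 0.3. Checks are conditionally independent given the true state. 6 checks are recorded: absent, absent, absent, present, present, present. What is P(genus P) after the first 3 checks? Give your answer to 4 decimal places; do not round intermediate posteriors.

Each posterior becomes the prior for the next update.
After 'absent': P(genus P) = 0.15·0.4500 / (0.15·0.4500 + 0.7·0.5500) ≈ 0.1492
After 'absent': P(genus P) = 0.15·0.1492 / (0.15·0.1492 + 0.7·0.8508) ≈ 0.0362
After 'absent': P(genus P) = 0.15·0.0362 / (0.15·0.0362 + 0.7·0.9638) ≈ 0.0080

0.0080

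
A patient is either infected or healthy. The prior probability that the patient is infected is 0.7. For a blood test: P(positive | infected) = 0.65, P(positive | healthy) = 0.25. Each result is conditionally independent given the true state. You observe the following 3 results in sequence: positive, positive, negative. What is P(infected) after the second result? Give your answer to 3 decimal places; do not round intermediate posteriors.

0.940

After 'positive': P(infected) = 0.65·0.7000 / (0.65·0.7000 + 0.25·0.3000) ≈ 0.8585
After 'positive': P(infected) = 0.65·0.8585 / (0.65·0.8585 + 0.25·0.1415) ≈ 0.9404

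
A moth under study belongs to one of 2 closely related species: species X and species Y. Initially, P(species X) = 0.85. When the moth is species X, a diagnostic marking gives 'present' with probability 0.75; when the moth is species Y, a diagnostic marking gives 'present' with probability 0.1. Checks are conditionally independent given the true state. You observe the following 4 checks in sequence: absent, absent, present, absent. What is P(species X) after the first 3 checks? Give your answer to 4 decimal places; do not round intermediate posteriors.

After 'absent': P(species X) = 0.25·0.8500 / (0.25·0.8500 + 0.9·0.1500) ≈ 0.6115
After 'absent': P(species X) = 0.25·0.6115 / (0.25·0.6115 + 0.9·0.3885) ≈ 0.3042
After 'present': P(species X) = 0.75·0.3042 / (0.75·0.3042 + 0.1·0.6958) ≈ 0.7663

0.7663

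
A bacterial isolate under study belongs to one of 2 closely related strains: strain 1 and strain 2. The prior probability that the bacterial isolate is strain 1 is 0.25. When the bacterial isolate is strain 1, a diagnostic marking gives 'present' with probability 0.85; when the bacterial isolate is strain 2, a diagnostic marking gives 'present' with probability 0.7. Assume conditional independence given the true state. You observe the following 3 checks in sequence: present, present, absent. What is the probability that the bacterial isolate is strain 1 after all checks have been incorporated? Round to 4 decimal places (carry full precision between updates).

0.1973

After 'present': P(strain 1) = 0.85·0.2500 / (0.85·0.2500 + 0.7·0.7500) ≈ 0.2881
After 'present': P(strain 1) = 0.85·0.2881 / (0.85·0.2881 + 0.7·0.7119) ≈ 0.3295
After 'absent': P(strain 1) = 0.15·0.3295 / (0.15·0.3295 + 0.3·0.6705) ≈ 0.1973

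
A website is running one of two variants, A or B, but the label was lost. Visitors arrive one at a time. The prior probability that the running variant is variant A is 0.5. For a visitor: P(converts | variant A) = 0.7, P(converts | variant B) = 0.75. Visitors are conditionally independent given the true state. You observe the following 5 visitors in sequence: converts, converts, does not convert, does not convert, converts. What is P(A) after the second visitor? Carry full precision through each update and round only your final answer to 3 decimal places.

After 'converts': P(A) = 0.7·0.5000 / (0.7·0.5000 + 0.75·0.5000) ≈ 0.4828
After 'converts': P(A) = 0.7·0.4828 / (0.7·0.4828 + 0.75·0.5172) ≈ 0.4656

0.466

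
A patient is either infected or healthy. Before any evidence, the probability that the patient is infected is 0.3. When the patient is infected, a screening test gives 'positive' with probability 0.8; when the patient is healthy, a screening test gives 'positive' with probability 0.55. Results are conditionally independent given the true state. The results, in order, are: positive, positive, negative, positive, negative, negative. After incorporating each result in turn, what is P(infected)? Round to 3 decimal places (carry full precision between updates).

Each posterior becomes the prior for the next update.
After 'positive': P(infected) = 0.8·0.3000 / (0.8·0.3000 + 0.55·0.7000) ≈ 0.3840
After 'positive': P(infected) = 0.8·0.3840 / (0.8·0.3840 + 0.55·0.6160) ≈ 0.4755
After 'negative': P(infected) = 0.2·0.4755 / (0.2·0.4755 + 0.45·0.5245) ≈ 0.2872
After 'positive': P(infected) = 0.8·0.2872 / (0.8·0.2872 + 0.55·0.7128) ≈ 0.3696
After 'negative': P(infected) = 0.2·0.3696 / (0.2·0.3696 + 0.45·0.6304) ≈ 0.2067
After 'negative': P(infected) = 0.2·0.2067 / (0.2·0.2067 + 0.45·0.7933) ≈ 0.1038

0.104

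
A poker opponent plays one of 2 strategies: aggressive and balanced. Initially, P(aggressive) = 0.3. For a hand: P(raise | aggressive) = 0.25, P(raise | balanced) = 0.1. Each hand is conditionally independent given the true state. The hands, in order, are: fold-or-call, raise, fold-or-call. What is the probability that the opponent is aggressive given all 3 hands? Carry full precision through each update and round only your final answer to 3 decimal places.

After 'fold-or-call': P(aggressive) = 0.75·0.3000 / (0.75·0.3000 + 0.9·0.7000) ≈ 0.2632
After 'raise': P(aggressive) = 0.25·0.2632 / (0.25·0.2632 + 0.1·0.7368) ≈ 0.4717
After 'fold-or-call': P(aggressive) = 0.75·0.4717 / (0.75·0.4717 + 0.9·0.5283) ≈ 0.4266

0.427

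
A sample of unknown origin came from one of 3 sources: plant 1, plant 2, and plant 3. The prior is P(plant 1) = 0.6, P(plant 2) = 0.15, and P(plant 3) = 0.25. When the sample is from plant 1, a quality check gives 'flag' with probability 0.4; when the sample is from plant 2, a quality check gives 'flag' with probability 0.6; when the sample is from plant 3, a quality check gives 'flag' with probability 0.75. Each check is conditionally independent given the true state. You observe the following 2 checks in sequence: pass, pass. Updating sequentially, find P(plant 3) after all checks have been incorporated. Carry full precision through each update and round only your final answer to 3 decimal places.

0.061

After 'pass': normaliser = 0.6·0.6000 + 0.4·0.1500 + 0.25·0.2500; P(plant 1) ≈ 0.7461, P(plant 2) ≈ 0.1244, P(plant 3) ≈ 0.1295
After 'pass': normaliser = 0.6·0.7461 + 0.4·0.1244 + 0.25·0.1295; P(plant 1) ≈ 0.8450, P(plant 2) ≈ 0.0939, P(plant 3) ≈ 0.0611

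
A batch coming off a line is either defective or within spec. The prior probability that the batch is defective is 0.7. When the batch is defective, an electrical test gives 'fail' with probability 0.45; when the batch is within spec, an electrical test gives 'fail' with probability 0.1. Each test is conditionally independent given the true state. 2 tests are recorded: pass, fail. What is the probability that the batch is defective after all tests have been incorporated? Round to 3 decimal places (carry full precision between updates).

0.865

After 'pass': P(defective) = 0.55·0.7000 / (0.55·0.7000 + 0.9·0.3000) ≈ 0.5878
After 'fail': P(defective) = 0.45·0.5878 / (0.45·0.5878 + 0.1·0.4122) ≈ 0.8652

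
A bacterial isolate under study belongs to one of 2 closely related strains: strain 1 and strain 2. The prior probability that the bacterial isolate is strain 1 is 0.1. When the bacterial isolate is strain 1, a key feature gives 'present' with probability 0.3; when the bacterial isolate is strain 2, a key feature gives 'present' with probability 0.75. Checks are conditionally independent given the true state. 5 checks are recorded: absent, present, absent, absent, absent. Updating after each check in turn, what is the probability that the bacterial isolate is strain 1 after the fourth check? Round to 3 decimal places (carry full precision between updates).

Apply Bayes' rule sequentially, carrying P(strain 1) forward.
After 'absent': P(strain 1) = 0.7·0.1000 / (0.7·0.1000 + 0.25·0.9000) ≈ 0.2373
After 'present': P(strain 1) = 0.3·0.2373 / (0.3·0.2373 + 0.75·0.7627) ≈ 0.1107
After 'absent': P(strain 1) = 0.7·0.1107 / (0.7·0.1107 + 0.25·0.8893) ≈ 0.2584
After 'absent': P(strain 1) = 0.7·0.2584 / (0.7·0.2584 + 0.25·0.7416) ≈ 0.4938

0.494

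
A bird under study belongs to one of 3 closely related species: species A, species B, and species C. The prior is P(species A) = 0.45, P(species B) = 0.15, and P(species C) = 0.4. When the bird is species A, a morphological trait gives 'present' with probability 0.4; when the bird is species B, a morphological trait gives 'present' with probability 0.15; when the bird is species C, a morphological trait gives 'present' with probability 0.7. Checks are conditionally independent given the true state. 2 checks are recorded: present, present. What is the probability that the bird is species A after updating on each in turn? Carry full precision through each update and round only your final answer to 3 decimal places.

0.265

After 'present': normaliser = 0.4·0.4500 + 0.15·0.1500 + 0.7·0.4000; P(species A) ≈ 0.3731, P(species B) ≈ 0.0466, P(species C) ≈ 0.5803
After 'present': normaliser = 0.4·0.3731 + 0.15·0.0466 + 0.7·0.5803; P(species A) ≈ 0.2653, P(species B) ≈ 0.0124, P(species C) ≈ 0.7222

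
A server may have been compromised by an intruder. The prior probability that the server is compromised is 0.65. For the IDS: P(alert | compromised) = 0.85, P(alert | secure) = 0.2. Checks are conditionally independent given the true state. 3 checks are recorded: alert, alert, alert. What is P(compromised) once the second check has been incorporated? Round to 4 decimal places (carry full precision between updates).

After 'alert': P(compromised) = 0.85·0.6500 / (0.85·0.6500 + 0.2·0.3500) ≈ 0.8876
After 'alert': P(compromised) = 0.85·0.8876 / (0.85·0.8876 + 0.2·0.1124) ≈ 0.9711

0.9711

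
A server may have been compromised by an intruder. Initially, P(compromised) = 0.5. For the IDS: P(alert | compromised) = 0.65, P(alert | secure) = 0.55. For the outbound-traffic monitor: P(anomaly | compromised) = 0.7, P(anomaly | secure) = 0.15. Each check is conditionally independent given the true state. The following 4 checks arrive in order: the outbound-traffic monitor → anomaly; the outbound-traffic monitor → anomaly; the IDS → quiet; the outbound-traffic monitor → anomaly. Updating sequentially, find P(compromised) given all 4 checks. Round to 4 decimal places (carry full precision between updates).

After the outbound-traffic monitor='anomaly': P(compromised) = 0.7·0.5000 / (0.7·0.5000 + 0.15·0.5000) ≈ 0.8235
After the outbound-traffic monitor='anomaly': P(compromised) = 0.7·0.8235 / (0.7·0.8235 + 0.15·0.1765) ≈ 0.9561
After the IDS='quiet': P(compromised) = 0.35·0.9561 / (0.35·0.9561 + 0.45·0.0439) ≈ 0.9443
After the outbound-traffic monitor='anomaly': P(compromised) = 0.7·0.9443 / (0.7·0.9443 + 0.15·0.0557) ≈ 0.9875

0.9875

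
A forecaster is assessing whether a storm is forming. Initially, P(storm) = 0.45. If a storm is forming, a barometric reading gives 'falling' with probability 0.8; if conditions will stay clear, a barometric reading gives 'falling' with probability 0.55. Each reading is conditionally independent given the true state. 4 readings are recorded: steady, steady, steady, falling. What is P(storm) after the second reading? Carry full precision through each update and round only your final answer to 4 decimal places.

0.1391

After 'steady': P(storm) = 0.2·0.4500 / (0.2·0.4500 + 0.45·0.5500) ≈ 0.2667
After 'steady': P(storm) = 0.2·0.2667 / (0.2·0.2667 + 0.45·0.7333) ≈ 0.1391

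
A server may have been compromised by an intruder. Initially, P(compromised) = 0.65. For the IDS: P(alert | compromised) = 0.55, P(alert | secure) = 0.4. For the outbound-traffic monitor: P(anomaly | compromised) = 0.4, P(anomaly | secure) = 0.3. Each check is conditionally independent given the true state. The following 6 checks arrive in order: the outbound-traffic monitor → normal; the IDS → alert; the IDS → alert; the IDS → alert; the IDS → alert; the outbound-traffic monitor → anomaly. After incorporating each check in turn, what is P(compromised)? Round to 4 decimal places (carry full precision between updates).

After the outbound-traffic monitor='normal': P(compromised) = 0.6·0.6500 / (0.6·0.6500 + 0.7·0.3500) ≈ 0.6142
After the IDS='alert': P(compromised) = 0.55·0.6142 / (0.55·0.6142 + 0.4·0.3858) ≈ 0.6864
After the IDS='alert': P(compromised) = 0.55·0.6864 / (0.55·0.6864 + 0.4·0.3136) ≈ 0.7506
After the IDS='alert': P(compromised) = 0.55·0.7506 / (0.55·0.7506 + 0.4·0.2494) ≈ 0.8054
After the IDS='alert': P(compromised) = 0.55·0.8054 / (0.55·0.8054 + 0.4·0.1946) ≈ 0.8505
After the outbound-traffic monitor='anomaly': P(compromised) = 0.4·0.8505 / (0.4·0.8505 + 0.3·0.1495) ≈ 0.8835

0.8835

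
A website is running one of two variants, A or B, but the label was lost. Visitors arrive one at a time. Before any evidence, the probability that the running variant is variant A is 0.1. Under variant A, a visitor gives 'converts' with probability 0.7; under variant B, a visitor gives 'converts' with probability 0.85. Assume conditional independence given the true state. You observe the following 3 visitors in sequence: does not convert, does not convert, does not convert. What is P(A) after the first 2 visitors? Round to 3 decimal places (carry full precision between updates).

Apply Bayes' rule sequentially, carrying P(A) forward.
After 'does not convert': P(A) = 0.3·0.1000 / (0.3·0.1000 + 0.15·0.9000) ≈ 0.1818
After 'does not convert': P(A) = 0.3·0.1818 / (0.3·0.1818 + 0.15·0.8182) ≈ 0.3077

0.308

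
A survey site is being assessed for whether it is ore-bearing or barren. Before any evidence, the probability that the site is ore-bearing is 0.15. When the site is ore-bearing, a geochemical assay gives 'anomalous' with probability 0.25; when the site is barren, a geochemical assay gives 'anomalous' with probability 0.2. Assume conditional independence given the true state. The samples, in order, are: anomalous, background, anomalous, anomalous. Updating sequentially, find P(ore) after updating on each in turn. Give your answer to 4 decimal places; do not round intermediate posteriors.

0.2442

After 'anomalous': P(ore) = 0.25·0.1500 / (0.25·0.1500 + 0.2·0.8500) ≈ 0.1807
After 'background': P(ore) = 0.75·0.1807 / (0.75·0.1807 + 0.8·0.8193) ≈ 0.1714
After 'anomalous': P(ore) = 0.25·0.1714 / (0.25·0.1714 + 0.2·0.8286) ≈ 0.2054
After 'anomalous': P(ore) = 0.25·0.2054 / (0.25·0.2054 + 0.2·0.7946) ≈ 0.2442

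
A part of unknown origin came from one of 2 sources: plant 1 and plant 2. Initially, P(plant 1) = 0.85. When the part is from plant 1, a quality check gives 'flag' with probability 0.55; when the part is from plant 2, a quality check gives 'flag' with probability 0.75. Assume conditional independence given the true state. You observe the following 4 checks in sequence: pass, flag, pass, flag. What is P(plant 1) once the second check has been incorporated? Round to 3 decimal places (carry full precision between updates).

Each posterior becomes the prior for the next update.
After 'pass': P(plant 1) = 0.45·0.8500 / (0.45·0.8500 + 0.25·0.1500) ≈ 0.9107
After 'flag': P(plant 1) = 0.55·0.9107 / (0.55·0.9107 + 0.75·0.0893) ≈ 0.8821

0.882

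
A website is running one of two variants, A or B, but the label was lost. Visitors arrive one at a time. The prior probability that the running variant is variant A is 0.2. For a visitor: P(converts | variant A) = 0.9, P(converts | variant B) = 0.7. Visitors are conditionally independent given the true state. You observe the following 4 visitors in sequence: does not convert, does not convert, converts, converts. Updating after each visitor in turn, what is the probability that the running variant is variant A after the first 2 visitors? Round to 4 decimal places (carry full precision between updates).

After 'does not convert': P(A) = 0.1·0.2000 / (0.1·0.2000 + 0.3·0.8000) ≈ 0.0769
After 'does not convert': P(A) = 0.1·0.0769 / (0.1·0.0769 + 0.3·0.9231) ≈ 0.0270

0.0270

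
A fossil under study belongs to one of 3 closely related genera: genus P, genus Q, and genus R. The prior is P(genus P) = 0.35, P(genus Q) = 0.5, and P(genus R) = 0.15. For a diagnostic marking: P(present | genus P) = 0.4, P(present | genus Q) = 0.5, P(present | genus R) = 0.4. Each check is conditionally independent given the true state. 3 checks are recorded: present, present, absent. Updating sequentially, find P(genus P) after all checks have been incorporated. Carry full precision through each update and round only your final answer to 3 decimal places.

After 'present': normaliser = 0.4·0.3500 + 0.5·0.5000 + 0.4·0.1500; P(genus P) ≈ 0.3111, P(genus Q) ≈ 0.5556, P(genus R) ≈ 0.1333
After 'present': normaliser = 0.4·0.3111 + 0.5·0.5556 + 0.4·0.1333; P(genus P) ≈ 0.2732, P(genus Q) ≈ 0.6098, P(genus R) ≈ 0.1171
After 'absent': normaliser = 0.6·0.2732 + 0.5·0.6098 + 0.6·0.1171; P(genus P) ≈ 0.3041, P(genus Q) ≈ 0.5656, P(genus R) ≈ 0.1303

0.304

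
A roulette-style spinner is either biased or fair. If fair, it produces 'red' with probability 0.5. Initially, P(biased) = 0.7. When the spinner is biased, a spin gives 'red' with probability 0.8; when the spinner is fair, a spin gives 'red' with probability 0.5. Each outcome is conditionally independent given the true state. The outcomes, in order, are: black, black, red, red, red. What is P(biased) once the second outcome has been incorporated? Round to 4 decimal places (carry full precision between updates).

0.2718

Apply Bayes' rule sequentially, carrying P(biased) forward.
After 'black': P(biased) = 0.2·0.7000 / (0.2·0.7000 + 0.5·0.3000) ≈ 0.4828
After 'black': P(biased) = 0.2·0.4828 / (0.2·0.4828 + 0.5·0.5172) ≈ 0.2718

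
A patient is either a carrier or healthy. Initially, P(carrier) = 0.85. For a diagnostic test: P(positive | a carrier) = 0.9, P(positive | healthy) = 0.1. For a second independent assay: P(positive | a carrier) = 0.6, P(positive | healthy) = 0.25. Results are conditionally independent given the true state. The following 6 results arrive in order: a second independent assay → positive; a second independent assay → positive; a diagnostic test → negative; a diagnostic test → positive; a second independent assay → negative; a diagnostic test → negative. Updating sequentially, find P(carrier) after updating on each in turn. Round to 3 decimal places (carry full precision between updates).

0.659

After a second independent assay='positive': P(carrier) = 0.6·0.8500 / (0.6·0.8500 + 0.25·0.1500) ≈ 0.9315
After a second independent assay='positive': P(carrier) = 0.6·0.9315 / (0.6·0.9315 + 0.25·0.0685) ≈ 0.9703
After a diagnostic test='negative': P(carrier) = 0.1·0.9703 / (0.1·0.9703 + 0.9·0.0297) ≈ 0.7839
After a diagnostic test='positive': P(carrier) = 0.9·0.7839 / (0.9·0.7839 + 0.1·0.2161) ≈ 0.9703
After a second independent assay='negative': P(carrier) = 0.4·0.9703 / (0.4·0.9703 + 0.75·0.0297) ≈ 0.9457
After a diagnostic test='negative': P(carrier) = 0.1·0.9457 / (0.1·0.9457 + 0.9·0.0543) ≈ 0.6592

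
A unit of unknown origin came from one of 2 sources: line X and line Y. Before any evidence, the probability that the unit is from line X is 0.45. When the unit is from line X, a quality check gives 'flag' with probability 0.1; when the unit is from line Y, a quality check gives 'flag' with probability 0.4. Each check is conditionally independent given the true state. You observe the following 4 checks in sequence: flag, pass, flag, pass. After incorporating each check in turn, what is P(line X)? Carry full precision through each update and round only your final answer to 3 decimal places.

0.103

After 'flag': P(line X) = 0.1·0.4500 / (0.1·0.4500 + 0.4·0.5500) ≈ 0.1698
After 'pass': P(line X) = 0.9·0.1698 / (0.9·0.1698 + 0.6·0.8302) ≈ 0.2348
After 'flag': P(line X) = 0.1·0.2348 / (0.1·0.2348 + 0.4·0.7652) ≈ 0.0712
After 'pass': P(line X) = 0.9·0.0712 / (0.9·0.0712 + 0.6·0.9288) ≈ 0.1032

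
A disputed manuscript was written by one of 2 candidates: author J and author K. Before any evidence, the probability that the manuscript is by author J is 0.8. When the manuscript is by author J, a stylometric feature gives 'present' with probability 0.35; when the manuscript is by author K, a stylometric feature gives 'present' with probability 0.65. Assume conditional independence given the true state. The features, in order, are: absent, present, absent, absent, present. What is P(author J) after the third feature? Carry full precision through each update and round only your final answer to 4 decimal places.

After 'absent': P(author J) = 0.65·0.8000 / (0.65·0.8000 + 0.35·0.2000) ≈ 0.8814
After 'present': P(author J) = 0.35·0.8814 / (0.35·0.8814 + 0.65·0.1186) ≈ 0.8000
After 'absent': P(author J) = 0.65·0.8000 / (0.65·0.8000 + 0.35·0.2000) ≈ 0.8814

0.8814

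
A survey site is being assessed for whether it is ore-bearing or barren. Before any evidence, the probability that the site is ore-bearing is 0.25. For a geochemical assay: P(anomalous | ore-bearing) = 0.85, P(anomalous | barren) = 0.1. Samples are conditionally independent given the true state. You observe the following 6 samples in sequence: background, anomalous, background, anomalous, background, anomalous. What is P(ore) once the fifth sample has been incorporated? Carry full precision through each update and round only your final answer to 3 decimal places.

After 'background': P(ore) = 0.15·0.2500 / (0.15·0.2500 + 0.9·0.7500) ≈ 0.0526
After 'anomalous': P(ore) = 0.85·0.0526 / (0.85·0.0526 + 0.1·0.9474) ≈ 0.3208
After 'background': P(ore) = 0.15·0.3208 / (0.15·0.3208 + 0.9·0.6792) ≈ 0.0730
After 'anomalous': P(ore) = 0.85·0.0730 / (0.85·0.0730 + 0.1·0.9270) ≈ 0.4008
After 'background': P(ore) = 0.15·0.4008 / (0.15·0.4008 + 0.9·0.5992) ≈ 0.1003

0.100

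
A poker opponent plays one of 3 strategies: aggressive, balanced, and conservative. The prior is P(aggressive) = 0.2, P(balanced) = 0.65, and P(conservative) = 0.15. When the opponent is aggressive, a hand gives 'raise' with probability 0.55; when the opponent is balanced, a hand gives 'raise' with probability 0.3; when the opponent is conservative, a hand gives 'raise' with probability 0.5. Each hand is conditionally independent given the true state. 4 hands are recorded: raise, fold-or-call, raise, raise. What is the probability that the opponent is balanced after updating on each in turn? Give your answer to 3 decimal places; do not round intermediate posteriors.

0.335

After 'raise': normaliser = 0.55·0.2000 + 0.3·0.6500 + 0.5·0.1500; P(aggressive) ≈ 0.2895, P(balanced) ≈ 0.5132, P(conservative) ≈ 0.1974
After 'fold-or-call': normaliser = 0.45·0.2895 + 0.7·0.5132 + 0.5·0.1974; P(aggressive) ≈ 0.2215, P(balanced) ≈ 0.6107, P(conservative) ≈ 0.1678
After 'raise': normaliser = 0.55·0.2215 + 0.3·0.6107 + 0.5·0.1678; P(aggressive) ≈ 0.3132, P(balanced) ≈ 0.4711, P(conservative) ≈ 0.2157
After 'raise': normaliser = 0.55·0.3132 + 0.3·0.4711 + 0.5·0.2157; P(aggressive) ≈ 0.4087, P(balanced) ≈ 0.3353, P(conservative) ≈ 0.2559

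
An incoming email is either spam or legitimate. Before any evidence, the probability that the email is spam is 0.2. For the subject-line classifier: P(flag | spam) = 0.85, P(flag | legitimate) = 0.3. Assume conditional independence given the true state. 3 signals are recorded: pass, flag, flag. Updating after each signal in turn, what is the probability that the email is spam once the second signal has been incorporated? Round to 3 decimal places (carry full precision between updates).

0.132

After 'pass': P(spam) = 0.15·0.2000 / (0.15·0.2000 + 0.7·0.8000) ≈ 0.0508
After 'flag': P(spam) = 0.85·0.0508 / (0.85·0.0508 + 0.3·0.9492) ≈ 0.1318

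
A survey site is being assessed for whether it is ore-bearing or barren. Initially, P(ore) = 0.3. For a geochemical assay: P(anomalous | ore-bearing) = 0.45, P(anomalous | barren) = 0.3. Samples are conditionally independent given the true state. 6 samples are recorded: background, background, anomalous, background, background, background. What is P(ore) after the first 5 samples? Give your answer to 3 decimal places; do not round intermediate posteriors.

After 'background': P(ore) = 0.55·0.3000 / (0.55·0.3000 + 0.7·0.7000) ≈ 0.2519
After 'background': P(ore) = 0.55·0.2519 / (0.55·0.2519 + 0.7·0.7481) ≈ 0.2092
After 'anomalous': P(ore) = 0.45·0.2092 / (0.45·0.2092 + 0.3·0.7908) ≈ 0.2841
After 'background': P(ore) = 0.55·0.2841 / (0.55·0.2841 + 0.7·0.7159) ≈ 0.2377
After 'background': P(ore) = 0.55·0.2377 / (0.55·0.2377 + 0.7·0.7623) ≈ 0.1968

0.197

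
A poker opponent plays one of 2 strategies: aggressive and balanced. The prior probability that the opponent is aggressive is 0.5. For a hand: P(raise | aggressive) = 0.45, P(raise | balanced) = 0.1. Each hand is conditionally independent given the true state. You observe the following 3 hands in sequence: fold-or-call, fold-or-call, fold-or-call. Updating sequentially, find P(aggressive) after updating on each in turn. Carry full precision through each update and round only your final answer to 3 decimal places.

0.186

After 'fold-or-call': P(aggressive) = 0.55·0.5000 / (0.55·0.5000 + 0.9·0.5000) ≈ 0.3793
After 'fold-or-call': P(aggressive) = 0.55·0.3793 / (0.55·0.3793 + 0.9·0.6207) ≈ 0.2719
After 'fold-or-call': P(aggressive) = 0.55·0.2719 / (0.55·0.2719 + 0.9·0.7281) ≈ 0.1858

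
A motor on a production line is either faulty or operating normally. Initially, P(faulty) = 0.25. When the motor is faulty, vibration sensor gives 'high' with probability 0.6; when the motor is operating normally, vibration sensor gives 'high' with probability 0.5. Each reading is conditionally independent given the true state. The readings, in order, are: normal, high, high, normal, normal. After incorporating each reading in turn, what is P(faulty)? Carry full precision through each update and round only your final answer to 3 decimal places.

Apply Bayes' rule sequentially, carrying P(faulty) forward.
After 'normal': P(faulty) = 0.4·0.2500 / (0.4·0.2500 + 0.5·0.7500) ≈ 0.2105
After 'high': P(faulty) = 0.6·0.2105 / (0.6·0.2105 + 0.5·0.7895) ≈ 0.2424
After 'high': P(faulty) = 0.6·0.2424 / (0.6·0.2424 + 0.5·0.7576) ≈ 0.2775
After 'normal': P(faulty) = 0.4·0.2775 / (0.4·0.2775 + 0.5·0.7225) ≈ 0.2350
After 'normal': P(faulty) = 0.4·0.2350 / (0.4·0.2350 + 0.5·0.7650) ≈ 0.1973

0.197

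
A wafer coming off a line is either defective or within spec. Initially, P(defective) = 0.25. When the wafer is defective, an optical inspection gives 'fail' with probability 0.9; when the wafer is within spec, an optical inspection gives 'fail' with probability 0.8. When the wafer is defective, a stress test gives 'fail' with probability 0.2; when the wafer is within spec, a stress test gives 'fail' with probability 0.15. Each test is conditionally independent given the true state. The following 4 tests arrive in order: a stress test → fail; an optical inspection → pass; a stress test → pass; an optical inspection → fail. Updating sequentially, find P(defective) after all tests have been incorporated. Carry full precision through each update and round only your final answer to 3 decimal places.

After a stress test='fail': P(defective) = 0.2·0.2500 / (0.2·0.2500 + 0.15·0.7500) ≈ 0.3077
After an optical inspection='pass': P(defective) = 0.1·0.3077 / (0.1·0.3077 + 0.2·0.6923) ≈ 0.1818
After a stress test='pass': P(defective) = 0.8·0.1818 / (0.8·0.1818 + 0.85·0.8182) ≈ 0.1730
After an optical inspection='fail': P(defective) = 0.9·0.1730 / (0.9·0.1730 + 0.8·0.8270) ≈ 0.1905

0.190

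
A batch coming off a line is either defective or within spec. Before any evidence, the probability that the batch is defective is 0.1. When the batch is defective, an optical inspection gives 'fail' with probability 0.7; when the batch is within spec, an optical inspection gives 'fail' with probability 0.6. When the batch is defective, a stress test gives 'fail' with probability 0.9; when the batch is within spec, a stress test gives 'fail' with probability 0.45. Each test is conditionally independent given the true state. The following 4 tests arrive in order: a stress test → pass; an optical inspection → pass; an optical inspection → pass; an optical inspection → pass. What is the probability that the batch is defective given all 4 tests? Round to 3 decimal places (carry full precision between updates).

0.008

Each posterior becomes the prior for the next update.
After a stress test='pass': P(defective) = 0.1·0.1000 / (0.1·0.1000 + 0.55·0.9000) ≈ 0.0198
After an optical inspection='pass': P(defective) = 0.3·0.0198 / (0.3·0.0198 + 0.4·0.9802) ≈ 0.0149
After an optical inspection='pass': P(defective) = 0.3·0.0149 / (0.3·0.0149 + 0.4·0.9851) ≈ 0.0112
After an optical inspection='pass': P(defective) = 0.3·0.0112 / (0.3·0.0112 + 0.4·0.9888) ≈ 0.0085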